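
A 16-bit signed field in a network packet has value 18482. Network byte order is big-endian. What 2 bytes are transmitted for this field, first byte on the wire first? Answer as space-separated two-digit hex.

18482 in hexadecimal, padded to 16 bits, is 0x4832.
Split into bytes (most-significant first): 48 32.
Big-endian: lowest address holds the most-significant byte.
So the memory order matches the most-significant-first order: 48 32.

48 32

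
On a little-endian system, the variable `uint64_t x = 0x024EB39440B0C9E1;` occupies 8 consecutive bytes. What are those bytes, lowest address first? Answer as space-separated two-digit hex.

Split into bytes (most-significant first): 02 4E B3 94 40 B0 C9 E1.
Little-endian: lowest address holds the least-significant byte.
So at ascending addresses the bytes are E1 C9 B0 40 94 B3 4E 02.

E1 C9 B0 40 94 B3 4E 02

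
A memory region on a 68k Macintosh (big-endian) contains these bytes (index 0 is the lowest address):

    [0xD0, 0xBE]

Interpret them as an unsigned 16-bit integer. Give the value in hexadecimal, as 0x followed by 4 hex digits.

0xD0BE

Big-endian stores the most-significant byte at the lowest address.
The bytes are already most-significant first: 0xD0BE.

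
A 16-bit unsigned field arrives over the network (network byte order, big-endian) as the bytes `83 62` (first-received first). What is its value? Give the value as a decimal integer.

Big-endian stores the most-significant byte at the lowest address.
The bytes are already most-significant first: 0x8362.
0x8362 = 33634.

33634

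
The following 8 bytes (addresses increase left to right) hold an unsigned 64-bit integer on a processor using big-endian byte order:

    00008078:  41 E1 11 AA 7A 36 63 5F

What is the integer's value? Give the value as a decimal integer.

4747094906117710687

Big-endian: lowest address holds the most-significant byte.
The bytes are already most-significant first: 0x41E111AA7A36635F.
0x41E111AA7A36635F = 4747094906117710687.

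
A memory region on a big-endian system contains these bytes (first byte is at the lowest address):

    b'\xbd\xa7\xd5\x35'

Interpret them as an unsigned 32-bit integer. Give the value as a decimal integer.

3181892917

Big-endian stores the most-significant byte at the lowest address.
The bytes are already most-significant first: 0xBDA7D535.
0xBDA7D535 = 3181892917.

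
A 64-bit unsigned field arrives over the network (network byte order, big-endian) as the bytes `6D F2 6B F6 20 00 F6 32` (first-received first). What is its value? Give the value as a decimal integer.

7922513399341184562

Big-endian stores the most-significant byte at the lowest address.
The bytes are already most-significant first: 0x6DF26BF62000F632.
0x6DF26BF62000F632 = 7922513399341184562.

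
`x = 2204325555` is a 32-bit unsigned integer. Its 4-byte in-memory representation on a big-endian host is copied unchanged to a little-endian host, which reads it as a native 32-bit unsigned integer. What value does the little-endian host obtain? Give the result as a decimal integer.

2204325555 in 32-bit hexadecimal is 0x836356B3.
Stored big-endian, the bytes at ascending addresses are 83 63 56 B3.
Read back as little-endian, the first byte is least significant, giving 0xB3566383.
0xB3566383 = 3008783235.

3008783235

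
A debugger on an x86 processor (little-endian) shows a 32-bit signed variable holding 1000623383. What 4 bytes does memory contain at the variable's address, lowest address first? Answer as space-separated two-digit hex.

1000623383 in hexadecimal, padded to 32 bits, is 0x3BA44D17.
Split into bytes (most-significant first): 3B A4 4D 17.
Little-endian stores the least-significant byte at the lowest address.
So at ascending addresses the bytes are 17 4D A4 3B.

17 4D A4 3B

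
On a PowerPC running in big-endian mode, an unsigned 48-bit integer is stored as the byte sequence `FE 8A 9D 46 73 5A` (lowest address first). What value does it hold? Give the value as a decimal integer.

279871297581914

In big-endian order the high byte comes first in memory.
The bytes are already most-significant first: 0xFE8A9D46735A.
0xFE8A9D46735A = 279871297581914.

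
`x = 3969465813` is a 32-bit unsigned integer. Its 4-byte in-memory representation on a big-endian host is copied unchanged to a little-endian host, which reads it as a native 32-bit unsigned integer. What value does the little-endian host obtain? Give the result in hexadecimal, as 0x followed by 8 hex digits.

0xD53D99EC

3969465813 in 32-bit hexadecimal is 0xEC993DD5.
Stored big-endian, the bytes at ascending addresses are EC 99 3D D5.
Read back as little-endian, the first byte is least significant, giving 0xD53D99EC.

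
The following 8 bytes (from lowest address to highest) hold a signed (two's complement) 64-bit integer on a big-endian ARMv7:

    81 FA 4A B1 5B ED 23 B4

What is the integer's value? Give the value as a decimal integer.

-9080863573027249228

Big-endian: lowest address holds the most-significant byte.
The bytes are already most-significant first: 0x81FA4AB15BED23B4.
Top bit is set, so as a signed 64-bit value this is 0x81FA4AB15BED23B4 − 2^64 = -9080863573027249228.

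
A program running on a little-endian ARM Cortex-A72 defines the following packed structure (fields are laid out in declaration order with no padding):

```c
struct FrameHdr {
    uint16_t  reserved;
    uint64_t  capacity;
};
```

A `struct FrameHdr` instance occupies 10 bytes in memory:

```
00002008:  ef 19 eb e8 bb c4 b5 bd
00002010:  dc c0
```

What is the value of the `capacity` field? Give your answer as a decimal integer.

13897191138545887467

`capacity` follows `reserved` (2 bytes), so it starts at byte offset 2 and occupies 8 bytes.
Bytes at offsets 2..9: EB E8 BB C4 B5 BD DC C0.
In little-endian order the low byte comes first in memory.
Reassemble most-significant byte first: C0 DC BD B5 C4 BB E8 EB → 0xC0DCBDB5C4BBE8EB.
0xC0DCBDB5C4BBE8EB = 13897191138545887467.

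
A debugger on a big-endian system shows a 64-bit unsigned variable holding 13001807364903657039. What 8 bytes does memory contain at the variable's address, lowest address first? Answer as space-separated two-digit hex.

B4 6F B2 E9 6F 23 DE 4F

13001807364903657039 in hexadecimal, padded to 64 bits, is 0xB46FB2E96F23DE4F.
Split into bytes (most-significant first): B4 6F B2 E9 6F 23 DE 4F.
Big-endian: lowest address holds the most-significant byte.
So the memory order matches the most-significant-first order: B4 6F B2 E9 6F 23 DE 4F.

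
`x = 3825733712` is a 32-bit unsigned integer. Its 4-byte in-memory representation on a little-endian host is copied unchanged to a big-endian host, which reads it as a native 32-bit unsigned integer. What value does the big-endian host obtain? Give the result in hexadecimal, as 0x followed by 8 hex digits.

3825733712 in 32-bit hexadecimal is 0xE4081050.
Stored little-endian, the bytes at ascending addresses are 50 10 08 E4.
Read back as big-endian, the last byte is least significant, giving 0x501008E4.

0x501008E4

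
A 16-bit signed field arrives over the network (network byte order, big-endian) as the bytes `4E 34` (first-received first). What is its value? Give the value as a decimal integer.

20020

In big-endian order the high byte comes first in memory.
The bytes are already most-significant first: 0x4E34.
0x4E34 = 20020.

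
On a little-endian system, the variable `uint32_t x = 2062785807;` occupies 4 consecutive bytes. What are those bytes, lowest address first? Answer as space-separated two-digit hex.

0F 9D F3 7A

2062785807 in hexadecimal, padded to 32 bits, is 0x7AF39D0F.
Split into bytes (most-significant first): 7A F3 9D 0F.
In little-endian order the low byte comes first in memory.
So at ascending addresses the bytes are 0F 9D F3 7A.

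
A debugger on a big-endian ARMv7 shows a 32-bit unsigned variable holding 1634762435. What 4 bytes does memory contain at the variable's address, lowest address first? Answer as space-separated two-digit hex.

1634762435 in hexadecimal, padded to 32 bits, is 0x61707EC3.
Split into bytes (most-significant first): 61 70 7E C3.
Big-endian stores the most-significant byte at the lowest address.
So the memory order matches the most-significant-first order: 61 70 7E C3.

61 70 7E C3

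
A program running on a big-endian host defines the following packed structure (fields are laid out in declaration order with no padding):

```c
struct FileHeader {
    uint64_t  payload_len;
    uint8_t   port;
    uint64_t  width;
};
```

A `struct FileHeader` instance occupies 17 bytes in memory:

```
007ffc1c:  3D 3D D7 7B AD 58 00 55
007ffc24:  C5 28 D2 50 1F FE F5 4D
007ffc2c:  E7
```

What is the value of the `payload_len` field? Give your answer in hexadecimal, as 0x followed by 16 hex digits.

`payload_len` is the first field, at byte offset 0, occupying 8 bytes.
Bytes at offsets 0..7: 3D 3D D7 7B AD 58 00 55.
Big-endian: lowest address holds the most-significant byte.
The bytes are already most-significant first: 0x3D3DD77BAD580055.

0x3D3DD77BAD580055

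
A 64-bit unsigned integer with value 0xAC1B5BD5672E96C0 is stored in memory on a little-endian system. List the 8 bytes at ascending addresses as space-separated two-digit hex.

Split into bytes (most-significant first): AC 1B 5B D5 67 2E 96 C0.
In little-endian order the low byte comes first in memory.
So at ascending addresses the bytes are C0 96 2E 67 D5 5B 1B AC.

C0 96 2E 67 D5 5B 1B AC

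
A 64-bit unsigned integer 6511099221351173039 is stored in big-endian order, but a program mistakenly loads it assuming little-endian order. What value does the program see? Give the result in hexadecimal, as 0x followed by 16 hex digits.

6511099221351173039 in 64-bit hexadecimal is 0x5A5C123E99F58BAF.
Stored big-endian, the bytes at ascending addresses are 5A 5C 12 3E 99 F5 8B AF.
Read back as little-endian, the first byte is least significant, giving 0xAF8BF5993E125C5A.

0xAF8BF5993E125C5A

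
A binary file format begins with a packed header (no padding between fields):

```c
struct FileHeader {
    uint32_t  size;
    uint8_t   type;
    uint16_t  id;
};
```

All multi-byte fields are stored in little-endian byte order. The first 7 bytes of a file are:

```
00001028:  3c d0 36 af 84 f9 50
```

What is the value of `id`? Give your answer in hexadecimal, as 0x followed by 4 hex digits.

`id` follows `size` (4 B), `type` (1 B), so it starts at offset 4 + 1 = 5 and occupies 2 bytes.
Bytes at offsets 5..6: F9 50.
In little-endian order the low byte comes first in memory.
Reassemble most-significant byte first: 50 F9 → 0x50F9.

0x50F9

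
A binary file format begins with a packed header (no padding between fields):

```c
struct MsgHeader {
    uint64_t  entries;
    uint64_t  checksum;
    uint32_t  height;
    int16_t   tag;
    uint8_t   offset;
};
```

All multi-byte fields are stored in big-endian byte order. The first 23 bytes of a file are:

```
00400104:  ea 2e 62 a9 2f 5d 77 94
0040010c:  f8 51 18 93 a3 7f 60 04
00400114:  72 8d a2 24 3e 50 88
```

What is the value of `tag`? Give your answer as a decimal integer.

15952

`tag` follows `entries` (8 B), `checksum` (8 B), `height` (4 B), so it starts at offset 8 + 8 + 4 = 20 and occupies 2 bytes.
Bytes at offsets 20..21: 3E 50.
Big-endian stores the most-significant byte at the lowest address.
The bytes are already most-significant first: 0x3E50.
0x3E50 = 15952.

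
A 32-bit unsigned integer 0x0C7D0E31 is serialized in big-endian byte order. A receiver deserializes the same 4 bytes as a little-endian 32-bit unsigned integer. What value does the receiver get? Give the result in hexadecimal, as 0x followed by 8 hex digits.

Stored big-endian, the bytes at ascending addresses are 0C 7D 0E 31.
Read back as little-endian, the first byte is least significant, giving 0x310E7D0C.

0x310E7D0C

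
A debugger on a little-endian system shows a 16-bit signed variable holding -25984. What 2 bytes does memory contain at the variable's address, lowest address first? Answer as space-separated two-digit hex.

80 9A

Two's complement of -25984 in 16 bits: 25984 = 0x6580; invert → 0x9A7F; add 1 → 0x9A80.
Split into bytes (most-significant first): 9A 80.
Little-endian: lowest address holds the least-significant byte.
So at ascending addresses the bytes are 80 9A.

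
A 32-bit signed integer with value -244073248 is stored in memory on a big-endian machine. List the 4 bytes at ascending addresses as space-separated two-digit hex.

F1 73 BC E0

Two's complement of -244073248 in 32 bits: 244073248 = 0x0E8C4320; invert → 0xF173BCDF; add 1 → 0xF173BCE0.
Split into bytes (most-significant first): F1 73 BC E0.
In big-endian order the high byte comes first in memory.
So the memory order matches the most-significant-first order: F1 73 BC E0.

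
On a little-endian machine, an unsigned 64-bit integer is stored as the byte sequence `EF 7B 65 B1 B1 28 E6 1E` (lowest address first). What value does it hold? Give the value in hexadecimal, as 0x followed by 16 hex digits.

In little-endian order the low byte comes first in memory.
Reassemble most-significant byte first: 1E E6 28 B1 B1 65 7B EF → 0x1EE628B1B1657BEF.

0x1EE628B1B1657BEF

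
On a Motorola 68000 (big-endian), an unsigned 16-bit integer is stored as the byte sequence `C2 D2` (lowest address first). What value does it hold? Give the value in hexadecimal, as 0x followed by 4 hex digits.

0xC2D2

Big-endian: lowest address holds the most-significant byte.
The bytes are already most-significant first: 0xC2D2.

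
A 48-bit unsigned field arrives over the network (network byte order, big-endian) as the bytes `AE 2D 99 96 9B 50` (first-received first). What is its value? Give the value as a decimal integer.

191510873545552

Big-endian: lowest address holds the most-significant byte.
The bytes are already most-significant first: 0xAE2D99969B50.
0xAE2D99969B50 = 191510873545552.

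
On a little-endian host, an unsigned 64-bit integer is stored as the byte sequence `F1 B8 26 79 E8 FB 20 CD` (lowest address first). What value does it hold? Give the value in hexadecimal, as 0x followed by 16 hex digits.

Little-endian stores the least-significant byte at the lowest address.
Reassemble most-significant byte first: CD 20 FB E8 79 26 B8 F1 → 0xCD20FBE87926B8F1.

0xCD20FBE87926B8F1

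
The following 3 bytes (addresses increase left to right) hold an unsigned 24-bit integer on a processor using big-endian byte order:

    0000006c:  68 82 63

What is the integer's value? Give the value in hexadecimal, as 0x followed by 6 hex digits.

0x688263

Big-endian stores the most-significant byte at the lowest address.
The bytes are already most-significant first: 0x688263.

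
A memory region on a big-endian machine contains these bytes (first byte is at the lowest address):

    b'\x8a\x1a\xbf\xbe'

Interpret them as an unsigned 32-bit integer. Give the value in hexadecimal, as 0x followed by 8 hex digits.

0x8A1ABFBE

Big-endian stores the most-significant byte at the lowest address.
The bytes are already most-significant first: 0x8A1ABFBE.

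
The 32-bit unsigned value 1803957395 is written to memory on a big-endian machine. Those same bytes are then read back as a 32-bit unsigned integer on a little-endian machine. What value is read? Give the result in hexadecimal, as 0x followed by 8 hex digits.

0x9334866B

1803957395 in 32-bit hexadecimal is 0x6B863493.
Stored big-endian, the bytes at ascending addresses are 6B 86 34 93.
Read back as little-endian, the first byte is least significant, giving 0x9334866B.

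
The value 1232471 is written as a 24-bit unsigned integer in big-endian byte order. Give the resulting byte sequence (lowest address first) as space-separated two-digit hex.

1232471 in hexadecimal, padded to 24 bits, is 0x12CE57.
Split into bytes (most-significant first): 12 CE 57.
In big-endian order the high byte comes first in memory.
So the memory order matches the most-significant-first order: 12 CE 57.

12 CE 57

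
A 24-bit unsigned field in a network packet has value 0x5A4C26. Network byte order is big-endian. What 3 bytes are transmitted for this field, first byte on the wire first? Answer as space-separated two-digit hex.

Split into bytes (most-significant first): 5A 4C 26.
In big-endian order the high byte comes first in memory.
So the memory order matches the most-significant-first order: 5A 4C 26.

5A 4C 26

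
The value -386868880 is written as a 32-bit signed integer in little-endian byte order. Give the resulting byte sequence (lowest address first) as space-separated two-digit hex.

Two's complement of -386868880 in 32 bits: 386868880 = 0x170F2690; invert → 0xE8F0D96F; add 1 → 0xE8F0D970.
Split into bytes (most-significant first): E8 F0 D9 70.
Little-endian stores the least-significant byte at the lowest address.
So at ascending addresses the bytes are 70 D9 F0 E8.

70 D9 F0 E8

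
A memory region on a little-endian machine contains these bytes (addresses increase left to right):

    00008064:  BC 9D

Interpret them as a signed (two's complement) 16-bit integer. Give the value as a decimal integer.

-25156

In little-endian order the low byte comes first in memory.
Reassemble most-significant byte first: 9D BC → 0x9DBC.
Top bit is set, so as a signed 16-bit value this is 0x9DBC − 2^16 = -25156.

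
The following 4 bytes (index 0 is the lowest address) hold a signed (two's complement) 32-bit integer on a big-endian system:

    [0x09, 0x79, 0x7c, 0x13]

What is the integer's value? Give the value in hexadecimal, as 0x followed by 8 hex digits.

0x09797C13

In big-endian order the high byte comes first in memory.
The bytes are already most-significant first: 0x09797C13.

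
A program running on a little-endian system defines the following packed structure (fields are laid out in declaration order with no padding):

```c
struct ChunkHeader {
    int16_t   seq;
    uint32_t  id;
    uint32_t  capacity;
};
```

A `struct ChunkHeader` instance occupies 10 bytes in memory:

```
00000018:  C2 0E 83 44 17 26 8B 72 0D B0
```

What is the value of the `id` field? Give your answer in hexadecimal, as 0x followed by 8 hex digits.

`id` follows `seq` (2 bytes), so it starts at byte offset 2 and occupies 4 bytes.
Bytes at offsets 2..5: 83 44 17 26.
Little-endian stores the least-significant byte at the lowest address.
Reassemble most-significant byte first: 26 17 44 83 → 0x26174483.

0x26174483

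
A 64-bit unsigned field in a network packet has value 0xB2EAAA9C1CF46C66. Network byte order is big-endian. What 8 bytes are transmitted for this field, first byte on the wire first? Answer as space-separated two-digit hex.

B2 EA AA 9C 1C F4 6C 66

Split into bytes (most-significant first): B2 EA AA 9C 1C F4 6C 66.
Big-endian stores the most-significant byte at the lowest address.
So the memory order matches the most-significant-first order: B2 EA AA 9C 1C F4 6C 66.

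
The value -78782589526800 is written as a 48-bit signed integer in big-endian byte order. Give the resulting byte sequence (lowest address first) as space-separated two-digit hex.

B8 58 FF BC 9C F0

Two's complement of -78782589526800 in 48 bits: 78782589526800 = 0x47A700436310; invert → 0xB858FFBC9CEF; add 1 → 0xB858FFBC9CF0.
Split into bytes (most-significant first): B8 58 FF BC 9C F0.
Big-endian stores the most-significant byte at the lowest address.
So the memory order matches the most-significant-first order: B8 58 FF BC 9C F0.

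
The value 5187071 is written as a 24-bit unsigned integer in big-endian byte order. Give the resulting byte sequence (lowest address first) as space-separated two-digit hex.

4F 25 FF

5187071 in hexadecimal, padded to 24 bits, is 0x4F25FF.
Split into bytes (most-significant first): 4F 25 FF.
In big-endian order the high byte comes first in memory.
So the memory order matches the most-significant-first order: 4F 25 FF.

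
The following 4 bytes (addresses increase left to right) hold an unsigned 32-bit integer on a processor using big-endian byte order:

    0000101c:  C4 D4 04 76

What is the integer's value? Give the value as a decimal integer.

3302229110

In big-endian order the high byte comes first in memory.
The bytes are already most-significant first: 0xC4D40476.
0xC4D40476 = 3302229110.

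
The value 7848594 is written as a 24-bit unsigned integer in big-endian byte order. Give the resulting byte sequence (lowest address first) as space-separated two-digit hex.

77 C2 92

7848594 in hexadecimal, padded to 24 bits, is 0x77C292.
Split into bytes (most-significant first): 77 C2 92.
Big-endian: lowest address holds the most-significant byte.
So the memory order matches the most-significant-first order: 77 C2 92.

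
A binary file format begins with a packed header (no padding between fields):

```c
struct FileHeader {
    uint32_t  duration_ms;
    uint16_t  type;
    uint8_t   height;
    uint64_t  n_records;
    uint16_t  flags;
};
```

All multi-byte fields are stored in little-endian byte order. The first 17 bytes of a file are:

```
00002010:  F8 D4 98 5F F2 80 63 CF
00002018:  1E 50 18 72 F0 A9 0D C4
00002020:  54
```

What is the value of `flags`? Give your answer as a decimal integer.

21700

`flags` follows `duration_ms` (4 B), `type` (2 B), `height` (1 B), `n_records` (8 B), so it starts at offset 4 + 2 + 1 + 8 = 15 and occupies 2 bytes.
Bytes at offsets 15..16: C4 54.
Little-endian: lowest address holds the least-significant byte.
Reassemble most-significant byte first: 54 C4 → 0x54C4.
0x54C4 = 21700.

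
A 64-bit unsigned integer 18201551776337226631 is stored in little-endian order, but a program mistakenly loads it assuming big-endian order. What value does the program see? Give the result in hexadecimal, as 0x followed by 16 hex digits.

0x87EB7595E7E698FC

18201551776337226631 in 64-bit hexadecimal is 0xFC98E6E79575EB87.
Stored little-endian, the bytes at ascending addresses are 87 EB 75 95 E7 E6 98 FC.
Read back as big-endian, the last byte is least significant, giving 0x87EB7595E7E698FC.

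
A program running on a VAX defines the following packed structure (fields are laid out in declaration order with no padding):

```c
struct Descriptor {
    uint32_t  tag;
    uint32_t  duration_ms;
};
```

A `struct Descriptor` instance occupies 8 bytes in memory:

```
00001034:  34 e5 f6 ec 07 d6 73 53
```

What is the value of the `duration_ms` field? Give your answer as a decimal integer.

1400100359

`duration_ms` follows `tag` (4 bytes), so it starts at byte offset 4 and occupies 4 bytes.
Bytes at offsets 4..7: 07 D6 73 53.
Little-endian stores the least-significant byte at the lowest address.
Reassemble most-significant byte first: 53 73 D6 07 → 0x5373D607.
0x5373D607 = 1400100359.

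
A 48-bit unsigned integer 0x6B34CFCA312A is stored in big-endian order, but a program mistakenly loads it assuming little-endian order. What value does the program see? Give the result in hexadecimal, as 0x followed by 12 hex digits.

Stored big-endian, the bytes at ascending addresses are 6B 34 CF CA 31 2A.
Read back as little-endian, the first byte is least significant, giving 0x2A31CACF346B.

0x2A31CACF346B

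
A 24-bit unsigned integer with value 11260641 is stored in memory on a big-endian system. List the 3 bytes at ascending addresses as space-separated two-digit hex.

11260641 in hexadecimal, padded to 24 bits, is 0xABD2E1.
Split into bytes (most-significant first): AB D2 E1.
Big-endian stores the most-significant byte at the lowest address.
So the memory order matches the most-significant-first order: AB D2 E1.

AB D2 E1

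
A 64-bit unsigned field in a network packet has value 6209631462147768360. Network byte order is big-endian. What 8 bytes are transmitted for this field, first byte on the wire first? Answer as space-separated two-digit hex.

6209631462147768360 in hexadecimal, padded to 64 bits, is 0x562D0AEA2F684028.
Split into bytes (most-significant first): 56 2D 0A EA 2F 68 40 28.
In big-endian order the high byte comes first in memory.
So the memory order matches the most-significant-first order: 56 2D 0A EA 2F 68 40 28.

56 2D 0A EA 2F 68 40 28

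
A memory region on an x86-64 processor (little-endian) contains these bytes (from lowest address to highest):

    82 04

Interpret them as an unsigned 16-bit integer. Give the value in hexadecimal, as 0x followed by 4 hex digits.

0x0482

In little-endian order the low byte comes first in memory.
Reassemble most-significant byte first: 04 82 → 0x0482.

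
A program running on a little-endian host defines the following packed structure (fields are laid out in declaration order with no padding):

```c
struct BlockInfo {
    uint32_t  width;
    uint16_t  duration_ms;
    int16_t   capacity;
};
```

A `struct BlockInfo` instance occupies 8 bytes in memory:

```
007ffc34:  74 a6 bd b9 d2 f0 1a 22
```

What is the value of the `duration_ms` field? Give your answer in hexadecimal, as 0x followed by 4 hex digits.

0xF0D2

`duration_ms` follows `width` (4 bytes), so it starts at byte offset 4 and occupies 2 bytes.
Bytes at offsets 4..5: D2 F0.
In little-endian order the low byte comes first in memory.
Reassemble most-significant byte first: F0 D2 → 0xF0D2.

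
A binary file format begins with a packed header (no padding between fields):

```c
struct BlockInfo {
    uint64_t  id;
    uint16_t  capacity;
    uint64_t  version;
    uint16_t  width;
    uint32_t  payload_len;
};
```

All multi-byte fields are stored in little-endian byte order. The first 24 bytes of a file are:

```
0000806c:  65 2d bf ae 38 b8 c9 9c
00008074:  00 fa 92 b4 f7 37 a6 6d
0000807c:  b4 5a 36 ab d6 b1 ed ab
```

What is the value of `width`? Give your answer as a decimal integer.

43830

`width` follows `id` (8 B), `capacity` (2 B), `version` (8 B), so it starts at offset 8 + 2 + 8 = 18 and occupies 2 bytes.
Bytes at offsets 18..19: 36 AB.
Little-endian stores the least-significant byte at the lowest address.
Reassemble most-significant byte first: AB 36 → 0xAB36.
0xAB36 = 43830.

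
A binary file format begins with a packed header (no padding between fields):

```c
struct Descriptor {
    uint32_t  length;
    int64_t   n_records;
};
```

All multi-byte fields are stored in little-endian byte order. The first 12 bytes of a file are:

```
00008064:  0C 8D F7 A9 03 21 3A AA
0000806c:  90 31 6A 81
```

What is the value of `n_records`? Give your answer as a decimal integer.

`n_records` follows `length` (4 bytes), so it starts at byte offset 4 and occupies 8 bytes.
Bytes at offsets 4..11: 03 21 3A AA 90 31 6A 81.
In little-endian order the low byte comes first in memory.
Reassemble most-significant byte first: 81 6A 31 90 AA 3A 21 03 → 0x816A3190AA3A2103.
Top bit is set, so as a signed 64-bit value this is 0x816A3190AA3A2103 − 2^64 = -9121423597884530429.

-9121423597884530429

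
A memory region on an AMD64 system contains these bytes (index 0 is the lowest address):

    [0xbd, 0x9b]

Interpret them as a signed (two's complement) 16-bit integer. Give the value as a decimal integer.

Little-endian stores the least-significant byte at the lowest address.
Reassemble most-significant byte first: 9B BD → 0x9BBD.
Top bit is set, so as a signed 16-bit value this is 0x9BBD − 2^16 = -25667.

-25667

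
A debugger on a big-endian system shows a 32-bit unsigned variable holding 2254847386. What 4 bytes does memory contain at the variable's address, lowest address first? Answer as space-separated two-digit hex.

86 66 3D 9A

2254847386 in hexadecimal, padded to 32 bits, is 0x86663D9A.
Split into bytes (most-significant first): 86 66 3D 9A.
Big-endian: lowest address holds the most-significant byte.
So the memory order matches the most-significant-first order: 86 66 3D 9A.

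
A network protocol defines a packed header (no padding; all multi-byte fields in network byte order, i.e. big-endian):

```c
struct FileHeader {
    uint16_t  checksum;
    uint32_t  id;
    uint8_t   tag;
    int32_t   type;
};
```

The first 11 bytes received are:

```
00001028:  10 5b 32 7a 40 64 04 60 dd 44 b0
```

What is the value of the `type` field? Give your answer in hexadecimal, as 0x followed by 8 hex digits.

`type` follows `checksum` (2 B), `id` (4 B), `tag` (1 B), so it starts at offset 2 + 4 + 1 = 7 and occupies 4 bytes.
Bytes at offsets 7..10: 60 DD 44 B0.
Big-endian: lowest address holds the most-significant byte.
The bytes are already most-significant first: 0x60DD44B0.

0x60DD44B0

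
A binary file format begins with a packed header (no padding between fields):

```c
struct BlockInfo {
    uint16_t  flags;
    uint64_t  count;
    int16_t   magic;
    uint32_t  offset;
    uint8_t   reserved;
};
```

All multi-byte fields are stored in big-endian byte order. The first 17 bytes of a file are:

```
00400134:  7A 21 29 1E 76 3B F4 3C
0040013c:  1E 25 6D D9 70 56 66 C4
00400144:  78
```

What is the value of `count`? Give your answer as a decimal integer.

2962935604729093669

`count` follows `flags` (2 bytes), so it starts at byte offset 2 and occupies 8 bytes.
Bytes at offsets 2..9: 29 1E 76 3B F4 3C 1E 25.
In big-endian order the high byte comes first in memory.
The bytes are already most-significant first: 0x291E763BF43C1E25.
0x291E763BF43C1E25 = 2962935604729093669.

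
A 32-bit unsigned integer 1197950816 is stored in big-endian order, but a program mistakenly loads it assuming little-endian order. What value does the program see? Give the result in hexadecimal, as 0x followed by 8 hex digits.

0x60476747

1197950816 in 32-bit hexadecimal is 0x47674760.
Stored big-endian, the bytes at ascending addresses are 47 67 47 60.
Read back as little-endian, the first byte is least significant, giving 0x60476747.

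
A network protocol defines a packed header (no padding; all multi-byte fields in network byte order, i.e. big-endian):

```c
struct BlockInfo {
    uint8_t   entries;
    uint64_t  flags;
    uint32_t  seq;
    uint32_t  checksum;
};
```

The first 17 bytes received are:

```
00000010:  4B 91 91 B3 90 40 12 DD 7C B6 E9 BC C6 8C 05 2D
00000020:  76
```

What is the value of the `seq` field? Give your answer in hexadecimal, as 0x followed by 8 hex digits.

0xB6E9BCC6

`seq` follows `entries` (1 B), `flags` (8 B), so it starts at offset 1 + 8 = 9 and occupies 4 bytes.
Bytes at offsets 9..12: B6 E9 BC C6.
Big-endian: lowest address holds the most-significant byte.
The bytes are already most-significant first: 0xB6E9BCC6.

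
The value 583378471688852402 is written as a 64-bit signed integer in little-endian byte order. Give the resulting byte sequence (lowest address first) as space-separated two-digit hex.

583378471688852402 in hexadecimal, padded to 64 bits, is 0x081893A10E9FD3B2.
Split into bytes (most-significant first): 08 18 93 A1 0E 9F D3 B2.
In little-endian order the low byte comes first in memory.
So at ascending addresses the bytes are B2 D3 9F 0E A1 93 18 08.

B2 D3 9F 0E A1 93 18 08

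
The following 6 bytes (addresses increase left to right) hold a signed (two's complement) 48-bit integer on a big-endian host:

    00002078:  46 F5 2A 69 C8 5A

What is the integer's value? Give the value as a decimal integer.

Big-endian stores the most-significant byte at the lowest address.
The bytes are already most-significant first: 0x46F52A69C85A.
0x46F52A69C85A = 78018792507482.

78018792507482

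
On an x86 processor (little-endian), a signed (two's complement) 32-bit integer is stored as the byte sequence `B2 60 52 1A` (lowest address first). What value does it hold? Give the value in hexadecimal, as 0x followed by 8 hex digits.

0x1A5260B2

Little-endian stores the least-significant byte at the lowest address.
Reassemble most-significant byte first: 1A 52 60 B2 → 0x1A5260B2.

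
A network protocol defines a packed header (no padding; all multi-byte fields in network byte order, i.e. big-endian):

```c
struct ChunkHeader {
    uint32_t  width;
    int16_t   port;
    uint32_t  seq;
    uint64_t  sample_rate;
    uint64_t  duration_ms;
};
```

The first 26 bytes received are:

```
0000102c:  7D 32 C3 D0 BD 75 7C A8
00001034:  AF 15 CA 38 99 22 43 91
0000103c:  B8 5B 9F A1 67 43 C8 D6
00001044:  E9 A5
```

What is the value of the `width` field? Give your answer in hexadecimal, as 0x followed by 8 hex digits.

0x7D32C3D0

`width` is the first field, at byte offset 0, occupying 4 bytes.
Bytes at offsets 0..3: 7D 32 C3 D0.
Big-endian stores the most-significant byte at the lowest address.
The bytes are already most-significant first: 0x7D32C3D0.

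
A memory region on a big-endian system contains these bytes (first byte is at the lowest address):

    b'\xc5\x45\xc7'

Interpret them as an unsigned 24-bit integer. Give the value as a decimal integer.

12928455

In big-endian order the high byte comes first in memory.
The bytes are already most-significant first: 0xC545C7.
0xC545C7 = 12928455.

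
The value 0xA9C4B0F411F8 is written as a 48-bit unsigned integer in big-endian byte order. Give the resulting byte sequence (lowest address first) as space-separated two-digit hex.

Split into bytes (most-significant first): A9 C4 B0 F4 11 F8.
In big-endian order the high byte comes first in memory.
So the memory order matches the most-significant-first order: A9 C4 B0 F4 11 F8.

A9 C4 B0 F4 11 F8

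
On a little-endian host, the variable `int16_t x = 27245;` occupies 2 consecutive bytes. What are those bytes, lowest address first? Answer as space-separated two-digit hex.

27245 in hexadecimal, padded to 16 bits, is 0x6A6D.
Split into bytes (most-significant first): 6A 6D.
In little-endian order the low byte comes first in memory.
So at ascending addresses the bytes are 6D 6A.

6D 6A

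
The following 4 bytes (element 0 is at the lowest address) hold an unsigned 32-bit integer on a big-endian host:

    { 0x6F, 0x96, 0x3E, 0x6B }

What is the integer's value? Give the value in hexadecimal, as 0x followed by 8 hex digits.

Big-endian stores the most-significant byte at the lowest address.
The bytes are already most-significant first: 0x6F963E6B.

0x6F963E6B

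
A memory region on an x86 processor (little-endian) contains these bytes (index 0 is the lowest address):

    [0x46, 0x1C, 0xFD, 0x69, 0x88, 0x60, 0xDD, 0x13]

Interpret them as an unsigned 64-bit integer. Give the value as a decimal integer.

1431406395583700038

Little-endian: lowest address holds the least-significant byte.
Reassemble most-significant byte first: 13 DD 60 88 69 FD 1C 46 → 0x13DD608869FD1C46.
0x13DD608869FD1C46 = 1431406395583700038.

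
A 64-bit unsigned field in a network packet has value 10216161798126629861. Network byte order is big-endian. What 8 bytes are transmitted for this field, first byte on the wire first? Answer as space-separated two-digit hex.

8D C7 19 07 21 40 F3 E5

10216161798126629861 in hexadecimal, padded to 64 bits, is 0x8DC719072140F3E5.
Split into bytes (most-significant first): 8D C7 19 07 21 40 F3 E5.
In big-endian order the high byte comes first in memory.
So the memory order matches the most-significant-first order: 8D C7 19 07 21 40 F3 E5.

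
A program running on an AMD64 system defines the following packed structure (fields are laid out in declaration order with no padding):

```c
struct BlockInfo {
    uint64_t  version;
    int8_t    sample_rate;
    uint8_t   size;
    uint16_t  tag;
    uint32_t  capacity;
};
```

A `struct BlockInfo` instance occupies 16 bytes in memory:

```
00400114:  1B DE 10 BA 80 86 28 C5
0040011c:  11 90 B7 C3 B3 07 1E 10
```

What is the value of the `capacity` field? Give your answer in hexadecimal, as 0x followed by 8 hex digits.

0x101E07B3

`capacity` follows `version` (8 B), `sample_rate` (1 B), `size` (1 B), `tag` (2 B), so it starts at offset 8 + 1 + 1 + 2 = 12 and occupies 4 bytes.
Bytes at offsets 12..15: B3 07 1E 10.
In little-endian order the low byte comes first in memory.
Reassemble most-significant byte first: 10 1E 07 B3 → 0x101E07B3.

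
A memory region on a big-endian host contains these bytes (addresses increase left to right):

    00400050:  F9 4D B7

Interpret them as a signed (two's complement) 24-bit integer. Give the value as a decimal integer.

Big-endian stores the most-significant byte at the lowest address.
The bytes are already most-significant first: 0xF94DB7.
Top bit is set, so as a signed 24-bit value this is 0xF94DB7 − 2^24 = -438857.

-438857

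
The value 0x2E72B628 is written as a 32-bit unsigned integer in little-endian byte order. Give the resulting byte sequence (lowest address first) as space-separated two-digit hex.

Split into bytes (most-significant first): 2E 72 B6 28.
Little-endian: lowest address holds the least-significant byte.
So at ascending addresses the bytes are 28 B6 72 2E.

28 B6 72 2E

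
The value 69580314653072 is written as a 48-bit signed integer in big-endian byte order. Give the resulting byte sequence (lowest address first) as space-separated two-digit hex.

3F 48 6D F0 31 90

69580314653072 in hexadecimal, padded to 48 bits, is 0x3F486DF03190.
Split into bytes (most-significant first): 3F 48 6D F0 31 90.
In big-endian order the high byte comes first in memory.
So the memory order matches the most-significant-first order: 3F 48 6D F0 31 90.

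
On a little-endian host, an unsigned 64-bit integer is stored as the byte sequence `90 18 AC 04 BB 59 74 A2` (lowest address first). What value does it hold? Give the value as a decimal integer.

Little-endian stores the least-significant byte at the lowest address.
Reassemble most-significant byte first: A2 74 59 BB 04 AC 18 90 → 0xA27459BB04AC1890.
0xA27459BB04AC1890 = 11706079991214905488.

11706079991214905488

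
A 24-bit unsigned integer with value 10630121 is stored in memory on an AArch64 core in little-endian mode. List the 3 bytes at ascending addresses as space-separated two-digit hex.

E9 33 A2

10630121 in hexadecimal, padded to 24 bits, is 0xA233E9.
Split into bytes (most-significant first): A2 33 E9.
Little-endian: lowest address holds the least-significant byte.
So at ascending addresses the bytes are E9 33 A2.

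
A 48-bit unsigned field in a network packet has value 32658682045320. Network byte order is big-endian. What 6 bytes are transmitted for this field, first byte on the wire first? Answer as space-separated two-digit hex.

32658682045320 in hexadecimal, padded to 48 bits, is 0x1DB3F1246388.
Split into bytes (most-significant first): 1D B3 F1 24 63 88.
Big-endian: lowest address holds the most-significant byte.
So the memory order matches the most-significant-first order: 1D B3 F1 24 63 88.

1D B3 F1 24 63 88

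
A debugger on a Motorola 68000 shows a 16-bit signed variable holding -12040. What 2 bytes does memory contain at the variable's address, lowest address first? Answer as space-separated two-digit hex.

D0 F8

Two's complement of -12040 in 16 bits: 12040 = 0x2F08; invert → 0xD0F7; add 1 → 0xD0F8.
Split into bytes (most-significant first): D0 F8.
Big-endian: lowest address holds the most-significant byte.
So the memory order matches the most-significant-first order: D0 F8.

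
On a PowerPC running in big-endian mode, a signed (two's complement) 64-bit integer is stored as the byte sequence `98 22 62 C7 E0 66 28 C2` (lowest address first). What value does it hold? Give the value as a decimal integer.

Big-endian: lowest address holds the most-significant byte.
The bytes are already most-significant first: 0x982262C7E06628C2.
Top bit is set, so as a signed 64-bit value this is 0x982262C7E06628C2 − 2^64 = -7484311020133537598.

-7484311020133537598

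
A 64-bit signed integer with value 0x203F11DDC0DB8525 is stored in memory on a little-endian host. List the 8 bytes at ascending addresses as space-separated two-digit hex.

25 85 DB C0 DD 11 3F 20

Split into bytes (most-significant first): 20 3F 11 DD C0 DB 85 25.
Little-endian: lowest address holds the least-significant byte.
So at ascending addresses the bytes are 25 85 DB C0 DD 11 3F 20.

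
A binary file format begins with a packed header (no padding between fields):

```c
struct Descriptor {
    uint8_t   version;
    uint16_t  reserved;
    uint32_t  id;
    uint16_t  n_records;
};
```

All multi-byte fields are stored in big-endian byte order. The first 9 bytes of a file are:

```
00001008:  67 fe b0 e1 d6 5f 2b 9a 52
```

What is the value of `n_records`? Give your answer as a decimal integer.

39506

`n_records` follows `version` (1 B), `reserved` (2 B), `id` (4 B), so it starts at offset 1 + 2 + 4 = 7 and occupies 2 bytes.
Bytes at offsets 7..8: 9A 52.
Big-endian stores the most-significant byte at the lowest address.
The bytes are already most-significant first: 0x9A52.
0x9A52 = 39506.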